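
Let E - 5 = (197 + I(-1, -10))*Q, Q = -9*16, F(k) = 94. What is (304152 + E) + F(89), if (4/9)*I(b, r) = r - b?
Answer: 278799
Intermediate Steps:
I(b, r) = -9*b/4 + 9*r/4 (I(b, r) = 9*(r - b)/4 = -9*b/4 + 9*r/4)
Q = -144
E = -25447 (E = 5 + (197 + (-9/4*(-1) + (9/4)*(-10)))*(-144) = 5 + (197 + (9/4 - 45/2))*(-144) = 5 + (197 - 81/4)*(-144) = 5 + (707/4)*(-144) = 5 - 25452 = -25447)
(304152 + E) + F(89) = (304152 - 25447) + 94 = 278705 + 94 = 278799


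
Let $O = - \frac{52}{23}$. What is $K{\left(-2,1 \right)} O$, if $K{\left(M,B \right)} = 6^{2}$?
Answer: $- \frac{1872}{23} \approx -81.391$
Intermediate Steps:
$K{\left(M,B \right)} = 36$
$O = - \frac{52}{23}$ ($O = \left(-52\right) \frac{1}{23} = - \frac{52}{23} \approx -2.2609$)
$K{\left(-2,1 \right)} O = 36 \left(- \frac{52}{23}\right) = - \frac{1872}{23}$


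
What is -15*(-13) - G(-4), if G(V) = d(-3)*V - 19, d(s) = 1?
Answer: 218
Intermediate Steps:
G(V) = -19 + V (G(V) = 1*V - 19 = V - 19 = -19 + V)
-15*(-13) - G(-4) = -15*(-13) - (-19 - 4) = 195 - 1*(-23) = 195 + 23 = 218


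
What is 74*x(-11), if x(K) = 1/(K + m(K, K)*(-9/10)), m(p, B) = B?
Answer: -740/11 ≈ -67.273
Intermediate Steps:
x(K) = 10/K (x(K) = 1/(K + K*(-9/10)) = 1/(K - 9*K/10) = 1/(K/10) = 10/K)
74*x(-11) = 74*(10/(-11)) = 74*(10*(-1/11)) = 74*(-10/11) = -740/11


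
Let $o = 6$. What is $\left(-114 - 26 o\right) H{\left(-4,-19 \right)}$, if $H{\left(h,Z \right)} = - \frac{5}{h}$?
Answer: $- \frac{675}{2} \approx -337.5$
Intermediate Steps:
$\left(-114 - 26 o\right) H{\left(-4,-19 \right)} = \left(-114 - 156\right) \left(- \frac{5}{-4}\right) = \left(-114 - 156\right) \left(\left(-5\right) \left(- \frac{1}{4}\right)\right) = \left(-270\right) \frac{5}{4} = - \frac{675}{2}$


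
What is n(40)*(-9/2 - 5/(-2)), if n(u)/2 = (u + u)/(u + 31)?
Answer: -320/71 ≈ -4.5070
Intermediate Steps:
n(u) = 4*u/(31 + u) (n(u) = 2*((u + u)/(u + 31)) = 2*((2*u)/(31 + u)) = 2*(2*u/(31 + u)) = 4*u/(31 + u))
n(40)*(-9/2 - 5/(-2)) = (4*40/(31 + 40))*(-9/2 - 5/(-2)) = (4*40/71)*(-9*½ - 5*(-½)) = (4*40*(1/71))*(-9/2 + 5/2) = (160/71)*(-2) = -320/71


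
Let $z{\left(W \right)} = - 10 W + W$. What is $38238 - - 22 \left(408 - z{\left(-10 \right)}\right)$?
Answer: $45234$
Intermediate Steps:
$z{\left(W \right)} = - 9 W$
$38238 - - 22 \left(408 - z{\left(-10 \right)}\right) = 38238 - - 22 \left(408 - \left(-9\right) \left(-10\right)\right) = 38238 - - 22 \left(408 - 90\right) = 38238 - \left(-22\right) 318 = 38238 - -6996 = 38238 + 6996 = 45234$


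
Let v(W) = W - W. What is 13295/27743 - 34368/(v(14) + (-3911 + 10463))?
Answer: -36098441/7573839 ≈ -4.7662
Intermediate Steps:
v(W) = 0
13295/27743 - 34368/(v(14) + (-3911 + 10463)) = 13295/27743 - 34368/(0 + (-3911 + 10463)) = 13295*(1/27743) - 34368/(0 + 6552) = 13295/27743 - 34368/6552 = 13295/27743 - 34368*1/6552 = 13295/27743 - 1432/273 = -36098441/7573839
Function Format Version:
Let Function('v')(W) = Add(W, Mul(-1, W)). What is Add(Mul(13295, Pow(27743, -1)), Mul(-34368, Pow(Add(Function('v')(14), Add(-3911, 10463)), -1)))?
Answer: Rational(-36098441, 7573839) ≈ -4.7662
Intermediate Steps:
Function('v')(W) = 0
Add(Mul(13295, Pow(27743, -1)), Mul(-34368, Pow(Add(Function('v')(14), Add(-3911, 10463)), -1))) = Add(Mul(13295, Pow(27743, -1)), Mul(-34368, Pow(Add(0, Add(-3911, 10463)), -1))) = Add(Mul(13295, Rational(1, 27743)), Mul(-34368, Pow(Add(0, 6552), -1))) = Add(Rational(13295, 27743), Mul(-34368, Pow(6552, -1))) = Add(Rational(13295, 27743), Mul(-34368, Rational(1, 6552))) = Add(Rational(13295, 27743), Rational(-1432, 273)) = Rational(-36098441, 7573839)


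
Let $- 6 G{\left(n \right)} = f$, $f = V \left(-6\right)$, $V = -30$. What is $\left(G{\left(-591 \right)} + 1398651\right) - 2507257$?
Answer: $-1108636$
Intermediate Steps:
$f = 180$ ($f = \left(-30\right) \left(-6\right) = 180$)
$G{\left(n \right)} = -30$ ($G{\left(n \right)} = \left(- \frac{1}{6}\right) 180 = -30$)
$\left(G{\left(-591 \right)} + 1398651\right) - 2507257 = \left(-30 + 1398651\right) - 2507257 = 1398621 - 2507257 = -1108636$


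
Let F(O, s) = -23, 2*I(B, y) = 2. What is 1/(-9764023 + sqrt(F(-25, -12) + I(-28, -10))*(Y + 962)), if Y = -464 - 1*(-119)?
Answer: -9764023/95336153519687 - 617*I*sqrt(22)/95336153519687 ≈ -1.0242e-7 - 3.0356e-11*I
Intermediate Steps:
I(B, y) = 1 (I(B, y) = (1/2)*2 = 1)
Y = -345 (Y = -464 + 119 = -345)
1/(-9764023 + sqrt(F(-25, -12) + I(-28, -10))*(Y + 962)) = 1/(-9764023 + sqrt(-23 + 1)*(-345 + 962)) = 1/(-9764023 + sqrt(-22)*617) = 1/(-9764023 + (I*sqrt(22))*617) = 1/(-9764023 + 617*I*sqrt(22))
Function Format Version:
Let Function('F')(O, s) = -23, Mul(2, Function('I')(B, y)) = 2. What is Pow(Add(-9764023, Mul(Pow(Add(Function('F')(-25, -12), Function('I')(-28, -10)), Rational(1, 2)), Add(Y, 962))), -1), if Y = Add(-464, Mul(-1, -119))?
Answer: Add(Rational(-9764023, 95336153519687), Mul(Rational(-617, 95336153519687), I, Pow(22, Rational(1, 2)))) ≈ Add(-1.0242e-7, Mul(-3.0356e-11, I))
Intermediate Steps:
Function('I')(B, y) = 1 (Function('I')(B, y) = Mul(Rational(1, 2), 2) = 1)
Y = -345 (Y = Add(-464, 119) = -345)
Pow(Add(-9764023, Mul(Pow(Add(Function('F')(-25, -12), Function('I')(-28, -10)), Rational(1, 2)), Add(Y, 962))), -1) = Pow(Add(-9764023, Mul(Pow(Add(-23, 1), Rational(1, 2)), Add(-345, 962))), -1) = Pow(Add(-9764023, Mul(Pow(-22, Rational(1, 2)), 617)), -1) = Pow(Add(-9764023, Mul(Mul(I, Pow(22, Rational(1, 2))), 617)), -1) = Pow(Add(-9764023, Mul(617, I, Pow(22, Rational(1, 2)))), -1)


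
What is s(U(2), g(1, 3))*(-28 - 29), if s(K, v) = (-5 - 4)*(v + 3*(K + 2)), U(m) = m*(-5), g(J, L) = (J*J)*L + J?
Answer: -10260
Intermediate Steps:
g(J, L) = J + L*J**2 (g(J, L) = J**2*L + J = L*J**2 + J = J + L*J**2)
U(m) = -5*m
s(K, v) = -54 - 27*K - 9*v (s(K, v) = -9*(v + 3*(2 + K)) = -9*(v + (6 + 3*K)) = -9*(6 + v + 3*K) = -54 - 27*K - 9*v)
s(U(2), g(1, 3))*(-28 - 29) = (-54 - (-135)*2 - 9*(1 + 1*3))*(-28 - 29) = (-54 - 27*(-10) - 9*(1 + 3))*(-57) = (-54 + 270 - 9*4)*(-57) = (-54 + 270 - 36)*(-57) = 180*(-57) = -10260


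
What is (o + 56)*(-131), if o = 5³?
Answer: -23711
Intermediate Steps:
o = 125
(o + 56)*(-131) = (125 + 56)*(-131) = 181*(-131) = -23711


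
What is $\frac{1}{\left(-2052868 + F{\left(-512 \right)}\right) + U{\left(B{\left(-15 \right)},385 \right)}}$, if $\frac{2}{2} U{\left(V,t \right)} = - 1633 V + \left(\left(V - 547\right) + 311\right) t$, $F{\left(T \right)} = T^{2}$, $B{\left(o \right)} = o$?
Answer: $- \frac{1}{1862864} \approx -5.3681 \cdot 10^{-7}$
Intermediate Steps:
$U{\left(V,t \right)} = - 1633 V + t \left(-236 + V\right)$ ($U{\left(V,t \right)} = - 1633 V + \left(\left(V - 547\right) + 311\right) t = - 1633 V + \left(\left(-547 + V\right) + 311\right) t = - 1633 V + \left(-236 + V\right) t = - 1633 V + t \left(-236 + V\right)$)
$\frac{1}{\left(-2052868 + F{\left(-512 \right)}\right) + U{\left(B{\left(-15 \right)},385 \right)}} = \frac{1}{\left(-2052868 + \left(-512\right)^{2}\right) - 72140} = \frac{1}{\left(-2052868 + 262144\right) - 72140} = \frac{1}{-1790724 - 72140} = \frac{1}{-1862864} = - \frac{1}{1862864}$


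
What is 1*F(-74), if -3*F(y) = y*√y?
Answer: 74*I*√74/3 ≈ 212.19*I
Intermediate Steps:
F(y) = -y^(3/2)/3 (F(y) = -y*√y/3 = -y^(3/2)/3)
1*F(-74) = 1*(-(-74)*I*√74/3) = 1*(74*I*√74/3) = 74*I*√74/3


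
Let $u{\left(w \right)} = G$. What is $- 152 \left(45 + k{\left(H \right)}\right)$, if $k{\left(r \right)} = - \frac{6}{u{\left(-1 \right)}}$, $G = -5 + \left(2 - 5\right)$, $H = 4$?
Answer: $-6954$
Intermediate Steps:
$G = -8$ ($G = -5 + \left(2 - 5\right) = -5 - 3 = -8$)
$u{\left(w \right)} = -8$
$k{\left(r \right)} = \frac{3}{4}$ ($k{\left(r \right)} = - \frac{6}{-8} = \left(-6\right) \left(- \frac{1}{8}\right) = \frac{3}{4}$)
$- 152 \left(45 + k{\left(H \right)}\right) = - 152 \left(45 + \frac{3}{4}\right) = \left(-152\right) \frac{183}{4} = -6954$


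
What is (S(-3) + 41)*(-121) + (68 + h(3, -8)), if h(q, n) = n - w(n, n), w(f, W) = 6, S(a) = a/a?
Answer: -5028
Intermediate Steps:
S(a) = 1
h(q, n) = -6 + n (h(q, n) = n - 1*6 = n - 6 = -6 + n)
(S(-3) + 41)*(-121) + (68 + h(3, -8)) = (1 + 41)*(-121) + (68 + (-6 - 8)) = 42*(-121) + (68 - 14) = -5082 + 54 = -5028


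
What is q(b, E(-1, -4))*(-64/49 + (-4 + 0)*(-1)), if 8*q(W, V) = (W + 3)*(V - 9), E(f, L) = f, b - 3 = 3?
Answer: -1485/49 ≈ -30.306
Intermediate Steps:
b = 6 (b = 3 + 3 = 6)
q(W, V) = (-9 + V)*(3 + W)/8 (q(W, V) = ((W + 3)*(V - 9))/8 = ((3 + W)*(-9 + V))/8 = ((-9 + V)*(3 + W))/8 = (-9 + V)*(3 + W)/8)
q(b, E(-1, -4))*(-64/49 + (-4 + 0)*(-1)) = (-27/8 - 9/8*6 + (3/8)*(-1) + (1/8)*(-1)*6)*(-64/49 + (-4 + 0)*(-1)) = (-27/8 - 27/4 - 3/8 - 3/4)*(-64*1/49 - 4*(-1)) = -45*(-64/49 + 4)/4 = -45/4*132/49 = -1485/49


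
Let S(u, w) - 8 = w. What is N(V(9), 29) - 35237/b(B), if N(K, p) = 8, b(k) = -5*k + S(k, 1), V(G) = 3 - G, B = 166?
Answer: 41805/821 ≈ 50.920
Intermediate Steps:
S(u, w) = 8 + w
b(k) = 9 - 5*k (b(k) = -5*k + (8 + 1) = -5*k + 9 = 9 - 5*k)
N(V(9), 29) - 35237/b(B) = 8 - 35237/(9 - 5*166) = 8 - 35237/(9 - 830) = 8 - 35237/(-821) = 8 - 35237*(-1)/821 = 8 - 1*(-35237/821) = 8 + 35237/821 = 41805/821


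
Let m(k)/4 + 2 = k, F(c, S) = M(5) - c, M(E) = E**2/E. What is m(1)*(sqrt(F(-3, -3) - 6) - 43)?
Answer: 172 - 4*sqrt(2) ≈ 166.34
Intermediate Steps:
M(E) = E
F(c, S) = 5 - c
m(k) = -8 + 4*k
m(1)*(sqrt(F(-3, -3) - 6) - 43) = (-8 + 4*1)*(sqrt((5 - 1*(-3)) - 6) - 43) = (-8 + 4)*(sqrt((5 + 3) - 6) - 43) = -4*(sqrt(8 - 6) - 43) = -4*(sqrt(2) - 43) = -4*(-43 + sqrt(2)) = 172 - 4*sqrt(2)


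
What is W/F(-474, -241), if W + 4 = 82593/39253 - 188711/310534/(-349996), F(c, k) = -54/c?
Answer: -2210980535098763/132858626827752 ≈ -16.642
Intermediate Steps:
W = -27987095380997/14762069647528 (W = -4 + (82593/39253 - 188711/310534/(-349996)) = -4 + (82593*(1/39253) - 188711*1/310534*(-1/349996)) = -4 + (82593/39253 - 188711/310534*(-1/349996)) = -4 + (82593/39253 + 188711/108685657864) = -4 + 31061183209115/14762069647528 = -27987095380997/14762069647528 ≈ -1.8959)
W/F(-474, -241) = -27987095380997/(14762069647528*((-54/(-474)))) = -27987095380997/(14762069647528*((-54*(-1/474)))) = -27987095380997/(14762069647528*9/79) = -27987095380997/14762069647528*79/9 = -2210980535098763/132858626827752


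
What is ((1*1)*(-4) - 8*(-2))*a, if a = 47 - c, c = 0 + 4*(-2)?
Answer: 660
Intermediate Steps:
c = -8 (c = 0 - 8 = -8)
a = 55 (a = 47 - 1*(-8) = 47 + 8 = 55)
((1*1)*(-4) - 8*(-2))*a = ((1*1)*(-4) - 8*(-2))*55 = (1*(-4) + 16)*55 = (-4 + 16)*55 = 12*55 = 660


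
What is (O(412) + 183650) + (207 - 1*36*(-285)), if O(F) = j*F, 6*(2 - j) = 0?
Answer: 194941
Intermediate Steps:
j = 2 (j = 2 - 1/6*0 = 2 + 0 = 2)
O(F) = 2*F
(O(412) + 183650) + (207 - 1*36*(-285)) = (2*412 + 183650) + (207 - 1*36*(-285)) = (824 + 183650) + (207 - 36*(-285)) = 184474 + (207 + 10260) = 184474 + 10467 = 194941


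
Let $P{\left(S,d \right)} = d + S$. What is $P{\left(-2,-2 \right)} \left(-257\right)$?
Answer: $1028$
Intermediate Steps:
$P{\left(S,d \right)} = S + d$
$P{\left(-2,-2 \right)} \left(-257\right) = \left(-2 - 2\right) \left(-257\right) = \left(-4\right) \left(-257\right) = 1028$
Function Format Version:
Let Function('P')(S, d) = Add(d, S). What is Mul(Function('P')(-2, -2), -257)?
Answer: 1028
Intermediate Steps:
Function('P')(S, d) = Add(S, d)
Mul(Function('P')(-2, -2), -257) = Mul(Add(-2, -2), -257) = Mul(-4, -257) = 1028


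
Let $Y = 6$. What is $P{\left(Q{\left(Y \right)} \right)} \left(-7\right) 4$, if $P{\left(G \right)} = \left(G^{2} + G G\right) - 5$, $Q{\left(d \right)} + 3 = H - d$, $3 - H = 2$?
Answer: $-3444$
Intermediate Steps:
$H = 1$ ($H = 3 - 2 = 1$)
$Q{\left(d \right)} = -2 - d$ ($Q{\left(d \right)} = -3 - \left(-1 + d\right) = -2 - d$)
$P{\left(G \right)} = -5 + 2 G^{2}$ ($P{\left(G \right)} = \left(G^{2} + G^{2}\right) - 5 = 2 G^{2} - 5 = -5 + 2 G^{2}$)
$P{\left(Q{\left(Y \right)} \right)} \left(-7\right) 4 = \left(-5 + 2 \left(-2 - 6\right)^{2}\right) \left(-7\right) 4 = \left(-5 + 2 \left(-8\right)^{2}\right) \left(-7\right) 4 = \left(-5 + 2 \cdot 64\right) \left(-7\right) 4 = \left(-5 + 128\right) \left(-7\right) 4 = 123 \left(-7\right) 4 = \left(-861\right) 4 = -3444$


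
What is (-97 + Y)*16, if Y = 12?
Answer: -1360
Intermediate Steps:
(-97 + Y)*16 = (-97 + 12)*16 = -85*16 = -1360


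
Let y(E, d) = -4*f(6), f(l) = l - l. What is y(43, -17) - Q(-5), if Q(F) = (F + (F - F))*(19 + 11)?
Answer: 150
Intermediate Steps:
f(l) = 0
Q(F) = 30*F (Q(F) = (F + 0)*30 = F*30 = 30*F)
y(E, d) = 0 (y(E, d) = -4*0 = 0)
y(43, -17) - Q(-5) = 0 - 30*(-5) = 0 - 1*(-150) = 0 + 150 = 150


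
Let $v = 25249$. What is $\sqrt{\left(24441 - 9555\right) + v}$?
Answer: $\sqrt{40135} \approx 200.34$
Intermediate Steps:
$\sqrt{\left(24441 - 9555\right) + v} = \sqrt{\left(24441 - 9555\right) + 25249} = \sqrt{14886 + 25249} = \sqrt{40135}$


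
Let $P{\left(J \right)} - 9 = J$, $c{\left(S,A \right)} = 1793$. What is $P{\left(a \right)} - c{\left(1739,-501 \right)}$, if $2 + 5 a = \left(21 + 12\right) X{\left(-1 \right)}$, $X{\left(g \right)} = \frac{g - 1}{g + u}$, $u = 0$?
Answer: $- \frac{8856}{5} \approx -1771.2$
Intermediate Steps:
$X{\left(g \right)} = \frac{-1 + g}{g}$ ($X{\left(g \right)} = \frac{g - 1}{g + 0} = \frac{-1 + g}{g}$)
$a = \frac{64}{5}$ ($a = - \frac{2}{5} + \frac{\left(21 + 12\right) \frac{-1 - 1}{-1}}{5} = - \frac{2}{5} + \frac{33 \left(\left(-1\right) \left(-2\right)\right)}{5} = - \frac{2}{5} + \frac{33 \cdot 2}{5} = - \frac{2}{5} + \frac{1}{5} \cdot 66 = - \frac{2}{5} + \frac{66}{5} = \frac{64}{5} \approx 12.8$)
$P{\left(J \right)} = 9 + J$
$P{\left(a \right)} - c{\left(1739,-501 \right)} = \left(9 + \frac{64}{5}\right) - 1793 = \frac{109}{5} - 1793 = - \frac{8856}{5}$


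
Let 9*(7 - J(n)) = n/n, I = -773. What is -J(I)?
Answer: -62/9 ≈ -6.8889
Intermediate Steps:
J(n) = 62/9 (J(n) = 7 - n/(9*n) = 7 - 1/9*1 = 7 - 1/9 = 62/9)
-J(I) = -1*62/9 = -62/9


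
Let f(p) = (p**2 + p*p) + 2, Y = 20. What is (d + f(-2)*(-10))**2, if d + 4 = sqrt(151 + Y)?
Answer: 10987 - 624*sqrt(19) ≈ 8267.0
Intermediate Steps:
f(p) = 2 + 2*p**2 (f(p) = (p**2 + p**2) + 2 = 2*p**2 + 2 = 2 + 2*p**2)
d = -4 + 3*sqrt(19) (d = -4 + sqrt(151 + 20) = -4 + sqrt(171) = -4 + 3*sqrt(19) ≈ 9.0767)
(d + f(-2)*(-10))**2 = ((-4 + 3*sqrt(19)) + (2 + 2*(-2)**2)*(-10))**2 = ((-4 + 3*sqrt(19)) + (2 + 2*4)*(-10))**2 = ((-4 + 3*sqrt(19)) + (2 + 8)*(-10))**2 = ((-4 + 3*sqrt(19)) + 10*(-10))**2 = ((-4 + 3*sqrt(19)) - 100)**2 = (-104 + 3*sqrt(19))**2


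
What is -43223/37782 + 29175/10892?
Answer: 811703/528948 ≈ 1.5346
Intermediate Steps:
-43223/37782 + 29175/10892 = -43223*1/37782 + 29175*(1/10892) = -43223/37782 + 75/28 = 811703/528948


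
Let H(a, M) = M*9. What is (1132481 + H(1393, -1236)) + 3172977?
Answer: 4294334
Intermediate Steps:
H(a, M) = 9*M
(1132481 + H(1393, -1236)) + 3172977 = (1132481 + 9*(-1236)) + 3172977 = (1132481 - 11124) + 3172977 = 1121357 + 3172977 = 4294334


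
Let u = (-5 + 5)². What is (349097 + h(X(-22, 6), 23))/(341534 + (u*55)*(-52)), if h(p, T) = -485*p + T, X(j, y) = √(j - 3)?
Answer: 174560/170767 - 2425*I/341534 ≈ 1.0222 - 0.0071003*I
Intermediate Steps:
u = 0 (u = 0² = 0)
X(j, y) = √(-3 + j)
h(p, T) = T - 485*p
(349097 + h(X(-22, 6), 23))/(341534 + (u*55)*(-52)) = (349097 + (23 - 485*√(-3 - 22)))/(341534 + (0*55)*(-52)) = (349097 + (23 - 2425*I))/(341534 + 0*(-52)) = (349097 + (23 - 2425*I))/(341534 + 0) = (349097 + (23 - 2425*I))/341534 = (349120 - 2425*I)*(1/341534) = 174560/170767 - 2425*I/341534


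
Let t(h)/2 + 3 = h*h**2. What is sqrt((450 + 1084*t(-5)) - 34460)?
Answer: I*sqrt(311514) ≈ 558.13*I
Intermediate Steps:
t(h) = -6 + 2*h**3 (t(h) = -6 + 2*(h*h**2) = -6 + 2*h**3)
sqrt((450 + 1084*t(-5)) - 34460) = sqrt((450 + 1084*(-6 + 2*(-5)**3)) - 34460) = sqrt((450 + 1084*(-6 + 2*(-125))) - 34460) = sqrt((450 + 1084*(-6 - 250)) - 34460) = sqrt((450 + 1084*(-256)) - 34460) = sqrt((450 - 277504) - 34460) = sqrt(-277054 - 34460) = sqrt(-311514) = I*sqrt(311514)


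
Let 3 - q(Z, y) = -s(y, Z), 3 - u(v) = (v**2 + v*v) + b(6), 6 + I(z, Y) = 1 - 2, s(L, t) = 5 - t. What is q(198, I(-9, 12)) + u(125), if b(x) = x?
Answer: -31443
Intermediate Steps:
I(z, Y) = -7 (I(z, Y) = -6 + (1 - 2) = -6 - 1 = -7)
u(v) = -3 - 2*v**2 (u(v) = 3 - ((v**2 + v*v) + 6) = 3 - ((v**2 + v**2) + 6) = 3 - (2*v**2 + 6) = 3 - (6 + 2*v**2) = 3 + (-6 - 2*v**2) = -3 - 2*v**2)
q(Z, y) = 8 - Z (q(Z, y) = 3 - (-1)*(5 - Z) = 3 - (-5 + Z) = 3 + (5 - Z) = 8 - Z)
q(198, I(-9, 12)) + u(125) = (8 - 1*198) + (-3 - 2*125**2) = (8 - 198) + (-3 - 2*15625) = -190 + (-3 - 31250) = -190 - 31253 = -31443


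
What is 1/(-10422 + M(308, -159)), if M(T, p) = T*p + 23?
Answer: -1/59371 ≈ -1.6843e-5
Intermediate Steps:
M(T, p) = 23 + T*p
1/(-10422 + M(308, -159)) = 1/(-10422 + (23 + 308*(-159))) = 1/(-10422 + (23 - 48972)) = 1/(-10422 - 48949) = 1/(-59371) = -1/59371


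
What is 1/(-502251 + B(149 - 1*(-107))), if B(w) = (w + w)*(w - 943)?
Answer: -1/853995 ≈ -1.1710e-6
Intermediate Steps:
B(w) = 2*w*(-943 + w) (B(w) = (2*w)*(-943 + w) = 2*w*(-943 + w))
1/(-502251 + B(149 - 1*(-107))) = 1/(-502251 + 2*(149 - 1*(-107))*(-943 + (149 - 1*(-107)))) = 1/(-502251 + 2*(149 + 107)*(-943 + (149 + 107))) = 1/(-502251 + 2*256*(-943 + 256)) = 1/(-502251 + 2*256*(-687)) = 1/(-502251 - 351744) = 1/(-853995) = -1/853995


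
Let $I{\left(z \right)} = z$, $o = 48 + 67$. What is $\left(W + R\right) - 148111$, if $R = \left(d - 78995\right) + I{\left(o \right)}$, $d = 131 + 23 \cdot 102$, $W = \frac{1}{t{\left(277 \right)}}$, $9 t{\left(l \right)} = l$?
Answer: $- \frac{62190369}{277} \approx -2.2451 \cdot 10^{5}$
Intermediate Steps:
$t{\left(l \right)} = \frac{l}{9}$
$o = 115$
$W = \frac{9}{277}$ ($W = \frac{1}{\frac{1}{9} \cdot 277} = \frac{1}{\frac{277}{9}} = \frac{9}{277} \approx 0.032491$)
$d = 2477$ ($d = 131 + 2346 = 2477$)
$R = -76403$ ($R = \left(2477 - 78995\right) + 115 = -76518 + 115 = -76403$)
$\left(W + R\right) - 148111 = \left(\frac{9}{277} - 76403\right) - 148111 = - \frac{21163622}{277} - 148111 = - \frac{62190369}{277}$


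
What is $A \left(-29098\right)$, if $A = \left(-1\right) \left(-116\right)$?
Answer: $-3375368$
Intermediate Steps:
$A = 116$
$A \left(-29098\right) = 116 \left(-29098\right) = -3375368$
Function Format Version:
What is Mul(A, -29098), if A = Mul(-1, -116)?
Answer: -3375368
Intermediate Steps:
A = 116
Mul(A, -29098) = Mul(116, -29098) = -3375368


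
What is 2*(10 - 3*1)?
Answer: 14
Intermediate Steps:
2*(10 - 3*1) = 2*(10 - 3) = 2*7 = 14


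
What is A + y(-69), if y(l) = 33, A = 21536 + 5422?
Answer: 26991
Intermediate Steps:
A = 26958
A + y(-69) = 26958 + 33 = 26991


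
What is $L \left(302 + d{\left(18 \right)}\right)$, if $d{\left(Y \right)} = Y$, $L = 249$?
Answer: $79680$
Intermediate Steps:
$L \left(302 + d{\left(18 \right)}\right) = 249 \left(302 + 18\right) = 249 \cdot 320 = 79680$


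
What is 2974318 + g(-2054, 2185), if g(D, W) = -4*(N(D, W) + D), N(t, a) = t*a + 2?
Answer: 20934486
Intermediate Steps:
N(t, a) = 2 + a*t (N(t, a) = a*t + 2 = 2 + a*t)
g(D, W) = -8 - 4*D - 4*D*W (g(D, W) = -4*((2 + W*D) + D) = -4*((2 + D*W) + D) = -4*(2 + D + D*W) = -8 - 4*D - 4*D*W)
2974318 + g(-2054, 2185) = 2974318 + (-8 - 4*(-2054) - 4*(-2054)*2185) = 2974318 + (-8 + 8216 + 17951960) = 2974318 + 17960168 = 20934486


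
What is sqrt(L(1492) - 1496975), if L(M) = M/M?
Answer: I*sqrt(1496974) ≈ 1223.5*I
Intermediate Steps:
L(M) = 1
sqrt(L(1492) - 1496975) = sqrt(1 - 1496975) = sqrt(-1496974) = I*sqrt(1496974)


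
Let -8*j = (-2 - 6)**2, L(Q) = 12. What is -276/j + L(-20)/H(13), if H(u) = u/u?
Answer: 93/2 ≈ 46.500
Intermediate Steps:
H(u) = 1
j = -8 (j = -(-2 - 6)**2/8 = -1/8*(-8)**2 = -1/8*64 = -8)
-276/j + L(-20)/H(13) = -276/(-8) + 12/1 = -276*(-1/8) + 12*1 = 69/2 + 12 = 93/2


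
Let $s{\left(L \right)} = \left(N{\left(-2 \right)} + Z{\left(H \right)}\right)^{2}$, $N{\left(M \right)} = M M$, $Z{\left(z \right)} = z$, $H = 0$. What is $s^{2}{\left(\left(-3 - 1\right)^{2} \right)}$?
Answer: $256$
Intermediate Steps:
$N{\left(M \right)} = M^{2}$
$s{\left(L \right)} = 16$ ($s{\left(L \right)} = \left(\left(-2\right)^{2} + 0\right)^{2} = \left(4 + 0\right)^{2} = 4^{2} = 16$)
$s^{2}{\left(\left(-3 - 1\right)^{2} \right)} = 16^{2} = 256$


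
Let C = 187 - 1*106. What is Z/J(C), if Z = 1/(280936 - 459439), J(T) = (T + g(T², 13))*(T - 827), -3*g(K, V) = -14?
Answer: 1/11407650722 ≈ 8.7660e-11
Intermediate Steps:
g(K, V) = 14/3 (g(K, V) = -⅓*(-14) = 14/3)
C = 81 (C = 187 - 106 = 81)
J(T) = (-827 + T)*(14/3 + T) (J(T) = (T + 14/3)*(T - 827) = (14/3 + T)*(-827 + T) = (-827 + T)*(14/3 + T))
Z = -1/178503 (Z = 1/(-178503) = -1/178503 ≈ -5.6021e-6)
Z/J(C) = -1/(178503*(-11578/3 + 81² - 2467/3*81)) = -1/(178503*(-11578/3 + 6561 - 66609)) = -1/(178503*(-191722/3)) = -1/178503*(-3/191722) = 1/11407650722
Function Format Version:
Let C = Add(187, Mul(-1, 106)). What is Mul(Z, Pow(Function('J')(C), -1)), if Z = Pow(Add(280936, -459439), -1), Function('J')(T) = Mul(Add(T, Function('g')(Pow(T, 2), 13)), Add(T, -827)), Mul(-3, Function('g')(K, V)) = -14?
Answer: Rational(1, 11407650722) ≈ 8.7660e-11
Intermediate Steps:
Function('g')(K, V) = Rational(14, 3) (Function('g')(K, V) = Mul(Rational(-1, 3), -14) = Rational(14, 3))
C = 81 (C = Add(187, -106) = 81)
Function('J')(T) = Mul(Add(-827, T), Add(Rational(14, 3), T)) (Function('J')(T) = Mul(Add(T, Rational(14, 3)), Add(T, -827)) = Mul(Add(Rational(14, 3), T), Add(-827, T)) = Mul(Add(-827, T), Add(Rational(14, 3), T)))
Z = Rational(-1, 178503) (Z = Pow(-178503, -1) = Rational(-1, 178503) ≈ -5.6021e-6)
Mul(Z, Pow(Function('J')(C), -1)) = Mul(Rational(-1, 178503), Pow(Add(Rational(-11578, 3), Pow(81, 2), Mul(Rational(-2467, 3), 81)), -1)) = Mul(Rational(-1, 178503), Pow(Add(Rational(-11578, 3), 6561, -66609), -1)) = Mul(Rational(-1, 178503), Pow(Rational(-191722, 3), -1)) = Mul(Rational(-1, 178503), Rational(-3, 191722)) = Rational(1, 11407650722)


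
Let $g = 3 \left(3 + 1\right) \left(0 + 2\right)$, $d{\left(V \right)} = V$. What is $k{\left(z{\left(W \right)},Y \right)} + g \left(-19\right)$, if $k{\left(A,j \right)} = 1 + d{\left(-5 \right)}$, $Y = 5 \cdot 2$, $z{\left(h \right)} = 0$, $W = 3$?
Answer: $-460$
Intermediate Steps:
$Y = 10$
$k{\left(A,j \right)} = -4$ ($k{\left(A,j \right)} = 1 - 5 = -4$)
$g = 24$ ($g = 3 \cdot 4 \cdot 2 = 3 \cdot 8 = 24$)
$k{\left(z{\left(W \right)},Y \right)} + g \left(-19\right) = -4 + 24 \left(-19\right) = -4 - 456 = -460$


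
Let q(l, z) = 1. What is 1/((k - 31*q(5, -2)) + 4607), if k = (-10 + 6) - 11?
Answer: 1/4561 ≈ 0.00021925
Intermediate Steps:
k = -15 (k = -4 - 11 = -15)
1/((k - 31*q(5, -2)) + 4607) = 1/((-15 - 31*1) + 4607) = 1/((-15 - 31) + 4607) = 1/(-46 + 4607) = 1/4561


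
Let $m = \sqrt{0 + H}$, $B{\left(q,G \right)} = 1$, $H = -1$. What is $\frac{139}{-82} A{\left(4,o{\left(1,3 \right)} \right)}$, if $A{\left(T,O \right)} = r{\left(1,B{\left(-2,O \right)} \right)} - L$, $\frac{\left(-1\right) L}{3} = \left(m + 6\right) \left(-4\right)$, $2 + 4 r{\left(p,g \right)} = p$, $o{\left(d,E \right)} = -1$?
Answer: $\frac{40171}{328} + \frac{834 i}{41} \approx 122.47 + 20.341 i$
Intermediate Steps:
$r{\left(p,g \right)} = - \frac{1}{2} + \frac{p}{4}$
$m = i$ ($m = \sqrt{0 - 1} = \sqrt{-1} = i \approx 1.0 i$)
$L = 72 + 12 i$ ($L = - 3 \left(i + 6\right) \left(-4\right) = - 3 \left(6 + i\right) \left(-4\right) = - 3 \left(-24 - 4 i\right) = 72 + 12 i \approx 72.0 + 12.0 i$)
$A{\left(T,O \right)} = - \frac{289}{4} - 12 i$ ($A{\left(T,O \right)} = \left(- \frac{1}{2} + \frac{1}{4} \cdot 1\right) - \left(72 + 12 i\right) = \left(- \frac{1}{2} + \frac{1}{4}\right) - \left(72 + 12 i\right) = - \frac{1}{4} - \left(72 + 12 i\right) = - \frac{289}{4} - 12 i$)
$\frac{139}{-82} A{\left(4,o{\left(1,3 \right)} \right)} = \frac{139}{-82} \left(- \frac{289}{4} - 12 i\right) = 139 \left(- \frac{1}{82}\right) \left(- \frac{289}{4} - 12 i\right) = - \frac{139 \left(- \frac{289}{4} - 12 i\right)}{82} = \frac{40171}{328} + \frac{834 i}{41}$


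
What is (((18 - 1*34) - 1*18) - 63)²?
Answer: 9409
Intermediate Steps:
(((18 - 1*34) - 1*18) - 63)² = (((18 - 34) - 18) - 63)² = ((-16 - 18) - 63)² = (-34 - 63)² = (-97)² = 9409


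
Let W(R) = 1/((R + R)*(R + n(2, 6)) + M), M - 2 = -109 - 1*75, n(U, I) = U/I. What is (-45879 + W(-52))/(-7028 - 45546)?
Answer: 714519543/818787476 ≈ 0.87266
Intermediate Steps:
M = -182 (M = 2 + (-109 - 1*75) = 2 + (-109 - 75) = 2 - 184 = -182)
W(R) = 1/(-182 + 2*R*(1/3 + R)) (W(R) = 1/((R + R)*(R + 2/6) - 182) = 1/((2*R)*(R + 2*(1/6)) - 182) = 1/((2*R)*(R + 1/3) - 182) = 1/((2*R)*(1/3 + R) - 182) = 1/(2*R*(1/3 + R) - 182) = 1/(-182 + 2*R*(1/3 + R)))
(-45879 + W(-52))/(-7028 - 45546) = (-45879 + 3/(2*(-273 - 52 + 3*(-52)**2)))/(-7028 - 45546) = (-45879 + 3/(2*(-273 - 52 + 3*2704)))/(-52574) = (-45879 + 3/(2*(-273 - 52 + 8112)))*(-1/52574) = (-45879 + (3/2)/7787)*(-1/52574) = (-45879 + (3/2)*(1/7787))*(-1/52574) = (-45879 + 3/15574)*(-1/52574) = -714519543/15574*(-1/52574) = 714519543/818787476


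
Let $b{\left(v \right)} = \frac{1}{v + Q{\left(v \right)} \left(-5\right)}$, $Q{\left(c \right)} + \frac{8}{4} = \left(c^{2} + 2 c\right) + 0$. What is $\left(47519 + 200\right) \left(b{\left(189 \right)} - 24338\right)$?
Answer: $- \frac{209393073974231}{180296} \approx -1.1614 \cdot 10^{9}$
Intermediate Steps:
$Q{\left(c \right)} = -2 + c^{2} + 2 c$ ($Q{\left(c \right)} = -2 + \left(\left(c^{2} + 2 c\right) + 0\right) = -2 + \left(c^{2} + 2 c\right) = -2 + c^{2} + 2 c$)
$b{\left(v \right)} = \frac{1}{10 - 9 v - 5 v^{2}}$ ($b{\left(v \right)} = \frac{1}{v + \left(-2 + v^{2} + 2 v\right) \left(-5\right)} = \frac{1}{v - \left(-10 + 5 v^{2} + 10 v\right)} = \frac{1}{10 - 9 v - 5 v^{2}}$)
$\left(47519 + 200\right) \left(b{\left(189 \right)} - 24338\right) = \left(47519 + 200\right) \left(\frac{1}{10 - 1701 - 5 \cdot 189^{2}} - 24338\right) = 47719 \left(\frac{1}{10 - 1701 - 178605} - 24338\right) = 47719 \left(\frac{1}{-180296} - 24338\right) = 47719 \left(- \frac{1}{180296} - 24338\right) = 47719 \left(- \frac{4388044049}{180296}\right) = - \frac{209393073974231}{180296}$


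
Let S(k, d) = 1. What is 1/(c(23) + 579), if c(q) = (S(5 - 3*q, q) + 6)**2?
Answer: 1/628 ≈ 0.0015924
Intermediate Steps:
c(q) = 49 (c(q) = (1 + 6)**2 = 7**2 = 49)
1/(c(23) + 579) = 1/(49 + 579) = 1/628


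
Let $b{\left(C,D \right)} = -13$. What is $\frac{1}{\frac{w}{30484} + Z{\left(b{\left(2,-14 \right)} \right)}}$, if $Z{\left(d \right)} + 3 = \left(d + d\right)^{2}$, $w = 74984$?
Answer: $\frac{7621}{5147679} \approx 0.0014805$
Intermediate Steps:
$Z{\left(d \right)} = -3 + 4 d^{2}$ ($Z{\left(d \right)} = -3 + \left(d + d\right)^{2} = -3 + \left(2 d\right)^{2} = -3 + 4 d^{2}$)
$\frac{1}{\frac{w}{30484} + Z{\left(b{\left(2,-14 \right)} \right)}} = \frac{1}{\frac{74984}{30484} - \left(3 - 4 \left(-13\right)^{2}\right)} = \frac{1}{74984 \cdot \frac{1}{30484} + \left(-3 + 4 \cdot 169\right)} = \frac{1}{\frac{18746}{7621} + \left(-3 + 676\right)} = \frac{1}{\frac{18746}{7621} + 673} = \frac{1}{\frac{5147679}{7621}} = \frac{7621}{5147679}$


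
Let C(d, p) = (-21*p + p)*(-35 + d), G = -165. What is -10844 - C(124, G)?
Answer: -304544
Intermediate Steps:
C(d, p) = -20*p*(-35 + d) (C(d, p) = (-20*p)*(-35 + d) = -20*p*(-35 + d))
-10844 - C(124, G) = -10844 - 20*(-165)*(35 - 1*124) = -10844 - 20*(-165)*(35 - 124) = -10844 - 20*(-165)*(-89) = -10844 - 1*293700 = -10844 - 293700 = -304544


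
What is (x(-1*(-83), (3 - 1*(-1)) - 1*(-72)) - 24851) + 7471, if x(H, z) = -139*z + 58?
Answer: -27886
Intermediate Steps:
x(H, z) = 58 - 139*z
(x(-1*(-83), (3 - 1*(-1)) - 1*(-72)) - 24851) + 7471 = ((58 - 139*((3 - 1*(-1)) - 1*(-72))) - 24851) + 7471 = ((58 - 139*((3 + 1) + 72)) - 24851) + 7471 = ((58 - 139*(4 + 72)) - 24851) + 7471 = ((58 - 139*76) - 24851) + 7471 = ((58 - 10564) - 24851) + 7471 = (-10506 - 24851) + 7471 = -35357 + 7471 = -27886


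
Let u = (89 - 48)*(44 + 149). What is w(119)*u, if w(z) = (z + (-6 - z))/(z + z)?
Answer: -23739/119 ≈ -199.49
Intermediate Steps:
w(z) = -3/z (w(z) = -6*1/(2*z) = -3/z)
u = 7913 (u = 41*193 = 7913)
w(119)*u = -3/119*7913 = -23739/119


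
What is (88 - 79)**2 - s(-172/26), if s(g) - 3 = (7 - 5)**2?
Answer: 74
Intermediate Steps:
s(g) = 7 (s(g) = 3 + (7 - 5)**2 = 3 + 2**2 = 3 + 4 = 7)
(88 - 79)**2 - s(-172/26) = (88 - 79)**2 - 1*7 = 9**2 - 7 = 81 - 7 = 74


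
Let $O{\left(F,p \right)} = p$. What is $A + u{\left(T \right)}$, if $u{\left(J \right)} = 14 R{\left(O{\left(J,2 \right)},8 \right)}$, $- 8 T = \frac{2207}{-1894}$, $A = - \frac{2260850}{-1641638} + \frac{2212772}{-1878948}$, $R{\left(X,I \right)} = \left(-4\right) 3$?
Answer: $- \frac{3405193160534}{20293108137} \approx -167.8$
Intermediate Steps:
$R{\left(X,I \right)} = -12$
$A = \frac{4049006482}{20293108137}$ ($A = \left(-2260850\right) \left(- \frac{1}{1641638}\right) + 2212772 \left(- \frac{1}{1878948}\right) = \frac{1130425}{820819} - \frac{553193}{469737} = \frac{4049006482}{20293108137} \approx 0.19953$)
$T = \frac{2207}{15152}$ ($T = - \frac{2207 \frac{1}{-1894}}{8} = - \frac{2207 \left(- \frac{1}{1894}\right)}{8} = \left(- \frac{1}{8}\right) \left(- \frac{2207}{1894}\right) = \frac{2207}{15152} \approx 0.14566$)
$u{\left(J \right)} = -168$ ($u{\left(J \right)} = 14 \left(-12\right) = -168$)
$A + u{\left(T \right)} = \frac{4049006482}{20293108137} - 168 = - \frac{3405193160534}{20293108137}$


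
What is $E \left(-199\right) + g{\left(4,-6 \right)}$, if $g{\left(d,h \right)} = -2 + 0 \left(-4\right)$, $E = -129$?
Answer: $25669$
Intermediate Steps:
$g{\left(d,h \right)} = -2$ ($g{\left(d,h \right)} = -2 + 0 = -2$)
$E \left(-199\right) + g{\left(4,-6 \right)} = \left(-129\right) \left(-199\right) - 2 = 25671 - 2 = 25669$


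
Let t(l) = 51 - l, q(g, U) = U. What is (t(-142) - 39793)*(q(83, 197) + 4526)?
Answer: -187030800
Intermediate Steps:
(t(-142) - 39793)*(q(83, 197) + 4526) = ((51 - 1*(-142)) - 39793)*(197 + 4526) = ((51 + 142) - 39793)*4723 = (193 - 39793)*4723 = -39600*4723 = -187030800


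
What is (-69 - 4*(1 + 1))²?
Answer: 5929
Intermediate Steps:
(-69 - 4*(1 + 1))² = (-69 - 4*2)² = (-69 - 8)² = (-77)² = 5929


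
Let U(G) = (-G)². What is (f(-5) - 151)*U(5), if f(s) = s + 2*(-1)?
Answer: -3950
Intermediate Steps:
f(s) = -2 + s (f(s) = s - 2 = -2 + s)
U(G) = G²
(f(-5) - 151)*U(5) = ((-2 - 5) - 151)*5² = (-7 - 151)*25 = -158*25 = -3950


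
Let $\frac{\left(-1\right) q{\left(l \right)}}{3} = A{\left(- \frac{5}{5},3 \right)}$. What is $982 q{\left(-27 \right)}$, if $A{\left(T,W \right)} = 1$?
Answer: $-2946$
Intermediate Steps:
$q{\left(l \right)} = -3$ ($q{\left(l \right)} = \left(-3\right) 1 = -3$)
$982 q{\left(-27 \right)} = 982 \left(-3\right) = -2946$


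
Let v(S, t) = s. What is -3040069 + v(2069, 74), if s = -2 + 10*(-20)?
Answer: -3040271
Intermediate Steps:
s = -202 (s = -2 - 200 = -202)
v(S, t) = -202
-3040069 + v(2069, 74) = -3040069 - 202 = -3040271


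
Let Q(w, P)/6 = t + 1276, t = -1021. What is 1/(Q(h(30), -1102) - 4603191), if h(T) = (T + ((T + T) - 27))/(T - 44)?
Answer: -1/4601661 ≈ -2.1731e-7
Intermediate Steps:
h(T) = (-27 + 3*T)/(-44 + T) (h(T) = (T + (2*T - 27))/(-44 + T) = (T + (-27 + 2*T))/(-44 + T) = (-27 + 3*T)/(-44 + T))
Q(w, P) = 1530 (Q(w, P) = 6*(-1021 + 1276) = 6*255 = 1530)
1/(Q(h(30), -1102) - 4603191) = 1/(1530 - 4603191) = 1/(-4601661) = -1/4601661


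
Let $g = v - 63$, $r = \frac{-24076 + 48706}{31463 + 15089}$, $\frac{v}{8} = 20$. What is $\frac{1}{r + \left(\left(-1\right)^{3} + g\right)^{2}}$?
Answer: $\frac{23276}{214523931} \approx 0.0001085$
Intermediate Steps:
$v = 160$ ($v = 8 \cdot 20 = 160$)
$r = \frac{12315}{23276}$ ($r = \frac{24630}{46552} = 24630 \cdot \frac{1}{46552} = \frac{12315}{23276} \approx 0.52909$)
$g = 97$ ($g = 160 - 63 = 97$)
$\frac{1}{r + \left(\left(-1\right)^{3} + g\right)^{2}} = \frac{1}{\frac{12315}{23276} + \left(\left(-1\right)^{3} + 97\right)^{2}} = \frac{1}{\frac{12315}{23276} + \left(-1 + 97\right)^{2}} = \frac{1}{\frac{12315}{23276} + 96^{2}} = \frac{1}{\frac{12315}{23276} + 9216} = \frac{1}{\frac{214523931}{23276}} = \frac{23276}{214523931}$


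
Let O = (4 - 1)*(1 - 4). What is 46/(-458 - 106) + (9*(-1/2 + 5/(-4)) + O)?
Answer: -14005/564 ≈ -24.832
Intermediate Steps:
O = -9 (O = 3*(-3) = -9)
46/(-458 - 106) + (9*(-1/2 + 5/(-4)) + O) = 46/(-458 - 106) + (9*(-1/2 + 5/(-4)) - 9) = 46/(-564) + (9*(-1*½ + 5*(-¼)) - 9) = 46*(-1/564) + (9*(-½ - 5/4) - 9) = -23/282 + (9*(-7/4) - 9) = -23/282 + (-63/4 - 9) = -23/282 - 99/4 = -14005/564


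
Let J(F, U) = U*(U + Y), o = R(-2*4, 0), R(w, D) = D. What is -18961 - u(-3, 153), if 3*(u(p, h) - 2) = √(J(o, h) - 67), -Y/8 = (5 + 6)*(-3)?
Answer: -18963 - √63734/3 ≈ -19047.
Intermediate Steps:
Y = 264 (Y = -8*(5 + 6)*(-3) = -88*(-3) = -8*(-33) = 264)
o = 0
J(F, U) = U*(264 + U) (J(F, U) = U*(U + 264) = U*(264 + U))
u(p, h) = 2 + √(-67 + h*(264 + h))/3 (u(p, h) = 2 + √(h*(264 + h) - 67)/3 = 2 + √(-67 + h*(264 + h))/3)
-18961 - u(-3, 153) = -18961 - (2 + √(-67 + 153*(264 + 153))/3) = -18961 - (2 + √(-67 + 153*417)/3) = -18961 - (2 + √(-67 + 63801)/3) = -18961 - (2 + √63734/3) = -18961 + (-2 - √63734/3) = -18963 - √63734/3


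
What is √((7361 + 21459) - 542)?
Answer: 3*√3142 ≈ 168.16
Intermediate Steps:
√((7361 + 21459) - 542) = √(28820 - 542) = √28278 = 3*√3142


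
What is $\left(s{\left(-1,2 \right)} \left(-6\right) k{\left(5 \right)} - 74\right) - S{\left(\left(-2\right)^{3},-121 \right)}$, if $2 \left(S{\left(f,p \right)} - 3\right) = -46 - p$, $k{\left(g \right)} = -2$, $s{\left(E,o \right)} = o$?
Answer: $- \frac{181}{2} \approx -90.5$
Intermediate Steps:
$S{\left(f,p \right)} = -20 - \frac{p}{2}$ ($S{\left(f,p \right)} = 3 + \frac{-46 - p}{2} = 3 - \left(23 + \frac{p}{2}\right) = -20 - \frac{p}{2}$)
$\left(s{\left(-1,2 \right)} \left(-6\right) k{\left(5 \right)} - 74\right) - S{\left(\left(-2\right)^{3},-121 \right)} = \left(2 \left(-6\right) \left(-2\right) - 74\right) - \left(-20 - - \frac{121}{2}\right) = \left(\left(-12\right) \left(-2\right) - 74\right) - \left(-20 + \frac{121}{2}\right) = \left(24 - 74\right) - \frac{81}{2} = -50 - \frac{81}{2} = - \frac{181}{2}$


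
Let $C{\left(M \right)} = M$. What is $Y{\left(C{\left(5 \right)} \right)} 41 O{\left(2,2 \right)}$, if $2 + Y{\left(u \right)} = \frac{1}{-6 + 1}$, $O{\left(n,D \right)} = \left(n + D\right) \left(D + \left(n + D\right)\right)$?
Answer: $- \frac{10824}{5} \approx -2164.8$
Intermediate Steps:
$O{\left(n,D \right)} = \left(D + n\right) \left(n + 2 D\right)$ ($O{\left(n,D \right)} = \left(D + n\right) \left(D + \left(D + n\right)\right) = \left(D + n\right) \left(n + 2 D\right)$)
$Y{\left(u \right)} = - \frac{11}{5}$ ($Y{\left(u \right)} = -2 + \frac{1}{-6 + 1} = -2 + \frac{1}{-5} = -2 - \frac{1}{5} = - \frac{11}{5}$)
$Y{\left(C{\left(5 \right)} \right)} 41 O{\left(2,2 \right)} = \left(- \frac{11}{5}\right) 41 \left(2^{2} + 2 \cdot 2^{2} + 3 \cdot 2 \cdot 2\right) = - \frac{451 \left(4 + 2 \cdot 4 + 12\right)}{5} = - \frac{451 \left(4 + 8 + 12\right)}{5} = \left(- \frac{451}{5}\right) 24 = - \frac{10824}{5}$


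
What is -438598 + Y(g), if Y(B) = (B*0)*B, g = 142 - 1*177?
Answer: -438598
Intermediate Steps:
g = -35 (g = 142 - 177 = -35)
Y(B) = 0 (Y(B) = 0*B = 0)
-438598 + Y(g) = -438598 + 0 = -438598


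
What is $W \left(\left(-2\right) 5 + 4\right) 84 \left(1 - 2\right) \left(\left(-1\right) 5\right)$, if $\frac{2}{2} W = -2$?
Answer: $5040$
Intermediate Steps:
$W = -2$
$W \left(\left(-2\right) 5 + 4\right) 84 \left(1 - 2\right) \left(\left(-1\right) 5\right) = - 2 \left(\left(-2\right) 5 + 4\right) 84 \left(1 - 2\right) \left(\left(-1\right) 5\right) = - 2 \left(-10 + 4\right) 84 \left(\left(-1\right) \left(-5\right)\right) = \left(-2\right) \left(-6\right) 84 \cdot 5 = 12 \cdot 84 \cdot 5 = 1008 \cdot 5 = 5040$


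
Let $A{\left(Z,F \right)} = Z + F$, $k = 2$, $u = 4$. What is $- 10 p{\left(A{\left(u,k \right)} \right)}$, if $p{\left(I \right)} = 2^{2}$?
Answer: $-40$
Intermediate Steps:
$A{\left(Z,F \right)} = F + Z$
$p{\left(I \right)} = 4$
$- 10 p{\left(A{\left(u,k \right)} \right)} = \left(-10\right) 4 = -40$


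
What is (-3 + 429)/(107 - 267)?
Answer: -213/80 ≈ -2.6625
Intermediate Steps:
(-3 + 429)/(107 - 267) = 426/(-160) = 426*(-1/160) = -213/80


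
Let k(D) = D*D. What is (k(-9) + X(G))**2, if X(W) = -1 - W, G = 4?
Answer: 5776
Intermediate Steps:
k(D) = D**2
(k(-9) + X(G))**2 = ((-9)**2 + (-1 - 1*4))**2 = (81 + (-1 - 4))**2 = (81 - 5)**2 = 76**2 = 5776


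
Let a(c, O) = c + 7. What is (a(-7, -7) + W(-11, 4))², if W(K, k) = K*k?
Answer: 1936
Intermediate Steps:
a(c, O) = 7 + c
(a(-7, -7) + W(-11, 4))² = ((7 - 7) - 11*4)² = (0 - 44)² = (-44)² = 1936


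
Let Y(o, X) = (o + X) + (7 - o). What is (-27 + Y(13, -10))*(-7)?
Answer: 210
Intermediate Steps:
Y(o, X) = 7 + X (Y(o, X) = (X + o) + (7 - o) = 7 + X)
(-27 + Y(13, -10))*(-7) = (-27 + (7 - 10))*(-7) = (-27 - 3)*(-7) = -30*(-7) = 210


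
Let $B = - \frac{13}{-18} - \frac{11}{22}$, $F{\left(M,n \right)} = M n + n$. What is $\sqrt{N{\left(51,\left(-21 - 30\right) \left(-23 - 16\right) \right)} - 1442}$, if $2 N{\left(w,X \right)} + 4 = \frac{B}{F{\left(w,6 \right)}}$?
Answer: $\frac{i \sqrt{316270578}}{468} \approx 38.0 i$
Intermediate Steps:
$F{\left(M,n \right)} = n + M n$
$B = \frac{2}{9}$ ($B = \left(-13\right) \left(- \frac{1}{18}\right) - \frac{1}{2} = \frac{13}{18} - \frac{1}{2} = \frac{2}{9} \approx 0.22222$)
$N{\left(w,X \right)} = -2 + \frac{1}{9 \left(6 + 6 w\right)}$ ($N{\left(w,X \right)} = -2 + \frac{\frac{2}{9} \frac{1}{6 \left(1 + w\right)}}{2} = -2 + \frac{\frac{2}{9} \frac{1}{6 + 6 w}}{2} = -2 + \frac{1}{9 \left(6 + 6 w\right)}$)
$\sqrt{N{\left(51,\left(-21 - 30\right) \left(-23 - 16\right) \right)} - 1442} = \sqrt{\frac{-107 - 5508}{54 \left(1 + 51\right)} - 1442} = \sqrt{\frac{-107 - 5508}{54 \cdot 52} - 1442} = \sqrt{\frac{1}{54} \cdot \frac{1}{52} \left(-5615\right) - 1442} = \sqrt{- \frac{5615}{2808} - 1442} = \sqrt{- \frac{4054751}{2808}} = \frac{i \sqrt{316270578}}{468}$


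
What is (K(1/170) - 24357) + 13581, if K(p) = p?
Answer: -1831919/170 ≈ -10776.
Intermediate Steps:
(K(1/170) - 24357) + 13581 = (1/170 - 24357) + 13581 = -4140689/170 + 13581 = -1831919/170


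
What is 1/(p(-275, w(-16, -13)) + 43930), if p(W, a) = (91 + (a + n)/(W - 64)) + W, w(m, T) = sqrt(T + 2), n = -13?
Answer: 1675779491/73308713876220 + 113*I*sqrt(11)/73308713876220 ≈ 2.2859e-5 + 5.1123e-12*I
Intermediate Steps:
w(m, T) = sqrt(2 + T)
p(W, a) = 91 + W + (-13 + a)/(-64 + W) (p(W, a) = (91 + (a - 13)/(W - 64)) + W = (91 + (-13 + a)/(-64 + W)) + W = 91 + W + (-13 + a)/(-64 + W))
1/(p(-275, w(-16, -13)) + 43930) = 1/((-5837 + sqrt(2 - 13) + (-275)**2 + 27*(-275))/(-64 - 275) + 43930) = 1/((-5837 + sqrt(-11) + 75625 - 7425)/(-339) + 43930) = 1/(-(-5837 + I*sqrt(11) + 75625 - 7425)/339 + 43930) = 1/(-(62363 + I*sqrt(11))/339 + 43930) = 1/((-62363/339 - I*sqrt(11)/339) + 43930) = 1/(14829907/339 - I*sqrt(11)/339)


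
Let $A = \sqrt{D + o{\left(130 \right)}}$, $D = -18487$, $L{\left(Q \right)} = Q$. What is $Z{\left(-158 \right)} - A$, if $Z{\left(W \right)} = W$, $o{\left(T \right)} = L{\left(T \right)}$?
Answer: $-158 - i \sqrt{18357} \approx -158.0 - 135.49 i$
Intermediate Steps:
$o{\left(T \right)} = T$
$A = i \sqrt{18357}$ ($A = \sqrt{-18487 + 130} = \sqrt{-18357} = i \sqrt{18357} \approx 135.49 i$)
$Z{\left(-158 \right)} - A = -158 - i \sqrt{18357}$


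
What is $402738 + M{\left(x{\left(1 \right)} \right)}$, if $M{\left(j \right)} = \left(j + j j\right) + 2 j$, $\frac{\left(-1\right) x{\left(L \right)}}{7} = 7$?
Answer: $404992$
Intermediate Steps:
$x{\left(L \right)} = -49$ ($x{\left(L \right)} = \left(-7\right) 7 = -49$)
$M{\left(j \right)} = j^{2} + 3 j$ ($M{\left(j \right)} = \left(j + j^{2}\right) + 2 j = j^{2} + 3 j$)
$402738 + M{\left(x{\left(1 \right)} \right)} = 402738 - 49 \left(3 - 49\right) = 402738 - -2254 = 402738 + 2254 = 404992$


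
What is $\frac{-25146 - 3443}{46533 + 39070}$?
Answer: $- \frac{28589}{85603} \approx -0.33397$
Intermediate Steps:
$\frac{-25146 - 3443}{46533 + 39070} = - \frac{28589}{85603}$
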